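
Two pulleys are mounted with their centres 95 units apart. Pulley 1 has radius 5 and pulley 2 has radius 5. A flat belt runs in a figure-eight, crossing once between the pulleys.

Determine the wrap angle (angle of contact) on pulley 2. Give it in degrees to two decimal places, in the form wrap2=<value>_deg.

crossed belt: β = asin((r1+r2)/C) = asin(10/95) = 6.0423°
wrap1 = wrap2 = π + 2β = 192.0847°

wrap2=192.08_deg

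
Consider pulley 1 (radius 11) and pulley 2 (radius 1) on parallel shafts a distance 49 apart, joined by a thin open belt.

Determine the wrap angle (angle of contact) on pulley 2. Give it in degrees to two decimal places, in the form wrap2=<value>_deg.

wrap2=156.45_deg

open belt: β = asin((r2−r1)/C) = asin(-10/49) = -11.7757°
wrap1 = π − 2β = 203.5515°
wrap2 = π + 2β = 156.4485°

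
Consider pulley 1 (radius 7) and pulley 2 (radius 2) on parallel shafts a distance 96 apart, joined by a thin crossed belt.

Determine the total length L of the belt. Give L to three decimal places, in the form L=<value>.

L=221.119

crossed belt: β = asin((r1+r2)/C) = asin(9/96) = 5.3794°
wrap1 = wrap2 = π + 2β = 190.7588°
tangent length = C·cosβ = 95.5772
L = (r1+r2)·wrap + 2·C·cosβ = 9·3.3294 + 2·95.5772 = 221.1187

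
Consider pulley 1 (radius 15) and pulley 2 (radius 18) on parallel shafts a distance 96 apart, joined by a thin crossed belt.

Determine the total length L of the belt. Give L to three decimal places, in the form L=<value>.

L=307.132

crossed belt: β = asin((r1+r2)/C) = asin(33/96) = 20.1055°
wrap1 = wrap2 = π + 2β = 220.2110°
tangent length = C·cosβ = 90.1499
L = (r1+r2)·wrap + 2·C·cosβ = 33·3.8434 + 2·90.1499 = 307.1322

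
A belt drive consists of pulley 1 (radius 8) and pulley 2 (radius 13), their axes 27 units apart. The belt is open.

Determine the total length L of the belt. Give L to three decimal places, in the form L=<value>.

L=120.902

open belt: β = asin((r2−r1)/C) = asin(5/27) = 10.6719°
wrap1 = π − 2β = 158.6561°
wrap2 = π + 2β = 201.3439°
tangent length = C·cosβ = 26.5330
L = r1·wrap1 + r2·wrap2 + 2·C·cosβ = 8·2.7691 + 13·3.5141 + 2·26.5330 = 120.9020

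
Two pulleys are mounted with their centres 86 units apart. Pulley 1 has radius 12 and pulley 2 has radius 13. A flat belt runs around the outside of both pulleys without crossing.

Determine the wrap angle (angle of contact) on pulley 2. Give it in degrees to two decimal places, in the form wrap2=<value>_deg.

open belt: β = asin((r2−r1)/C) = asin(1/86) = 0.6662°
wrap1 = π − 2β = 178.6675°
wrap2 = π + 2β = 181.3325°

wrap2=181.33_deg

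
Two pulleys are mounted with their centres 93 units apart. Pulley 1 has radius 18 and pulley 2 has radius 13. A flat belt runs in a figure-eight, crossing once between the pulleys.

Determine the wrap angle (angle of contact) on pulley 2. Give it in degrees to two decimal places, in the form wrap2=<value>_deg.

wrap2=218.94_deg

crossed belt: β = asin((r1+r2)/C) = asin(31/93) = 19.4712°
wrap1 = wrap2 = π + 2β = 218.9424°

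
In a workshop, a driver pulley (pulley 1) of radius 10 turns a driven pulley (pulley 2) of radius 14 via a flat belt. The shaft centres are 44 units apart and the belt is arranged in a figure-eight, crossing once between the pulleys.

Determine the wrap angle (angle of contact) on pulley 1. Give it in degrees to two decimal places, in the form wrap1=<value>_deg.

crossed belt: β = asin((r1+r2)/C) = asin(24/44) = 33.0557°
wrap1 = wrap2 = π + 2β = 246.1115°

wrap1=246.11_deg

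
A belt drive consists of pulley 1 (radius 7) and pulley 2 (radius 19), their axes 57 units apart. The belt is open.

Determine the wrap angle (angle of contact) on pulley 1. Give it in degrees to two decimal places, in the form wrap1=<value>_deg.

open belt: β = asin((r2−r1)/C) = asin(12/57) = 12.1532°
wrap1 = π − 2β = 155.6936°
wrap2 = π + 2β = 204.3064°

wrap1=155.69_deg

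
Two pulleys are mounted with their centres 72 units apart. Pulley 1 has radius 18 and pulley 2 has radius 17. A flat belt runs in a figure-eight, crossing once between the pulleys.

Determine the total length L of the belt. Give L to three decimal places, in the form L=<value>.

L=271.331

crossed belt: β = asin((r1+r2)/C) = asin(35/72) = 29.0853°
wrap1 = wrap2 = π + 2β = 238.1706°
tangent length = C·cosβ = 62.9206
L = (r1+r2)·wrap + 2·C·cosβ = 35·4.1569 + 2·62.9206 = 271.3313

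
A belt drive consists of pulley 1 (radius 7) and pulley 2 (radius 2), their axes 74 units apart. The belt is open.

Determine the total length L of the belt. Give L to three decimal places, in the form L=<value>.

L=176.612

open belt: β = asin((r2−r1)/C) = asin(-5/74) = -3.8743°
wrap1 = π − 2β = 187.7486°
wrap2 = π + 2β = 172.2514°
tangent length = C·cosβ = 73.8309
L = r1·wrap1 + r2·wrap2 + 2·C·cosβ = 7·3.2768 + 2·3.0064 + 2·73.8309 = 176.6123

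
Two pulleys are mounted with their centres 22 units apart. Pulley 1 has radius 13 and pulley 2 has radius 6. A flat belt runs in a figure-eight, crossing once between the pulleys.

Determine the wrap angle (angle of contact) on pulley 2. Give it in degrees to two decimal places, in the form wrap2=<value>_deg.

wrap2=299.45_deg

crossed belt: β = asin((r1+r2)/C) = asin(19/22) = 59.7274°
wrap1 = wrap2 = π + 2β = 299.4547°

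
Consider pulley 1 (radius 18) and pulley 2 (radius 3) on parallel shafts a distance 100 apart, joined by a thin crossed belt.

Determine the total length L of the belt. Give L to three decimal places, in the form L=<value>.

L=270.400

crossed belt: β = asin((r1+r2)/C) = asin(21/100) = 12.1224°
wrap1 = wrap2 = π + 2β = 204.2447°
tangent length = C·cosβ = 97.7701
L = (r1+r2)·wrap + 2·C·cosβ = 21·3.5647 + 2·97.7701 = 270.3999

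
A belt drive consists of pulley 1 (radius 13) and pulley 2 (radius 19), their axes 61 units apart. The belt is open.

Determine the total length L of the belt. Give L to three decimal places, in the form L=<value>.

open belt: β = asin((r2−r1)/C) = asin(6/61) = 5.6448°
wrap1 = π − 2β = 168.7104°
wrap2 = π + 2β = 191.2896°
tangent length = C·cosβ = 60.7042
L = r1·wrap1 + r2·wrap2 + 2·C·cosβ = 13·2.9446 + 19·3.3386 + 2·60.7042 = 223.1216

L=223.122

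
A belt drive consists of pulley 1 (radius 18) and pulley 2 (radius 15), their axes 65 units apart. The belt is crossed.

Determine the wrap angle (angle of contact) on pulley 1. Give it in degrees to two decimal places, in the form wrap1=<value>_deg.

crossed belt: β = asin((r1+r2)/C) = asin(33/65) = 30.5102°
wrap1 = wrap2 = π + 2β = 241.0205°

wrap1=241.02_deg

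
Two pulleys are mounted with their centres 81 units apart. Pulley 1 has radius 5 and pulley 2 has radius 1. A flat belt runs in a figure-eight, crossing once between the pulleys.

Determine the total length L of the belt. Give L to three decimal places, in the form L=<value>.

crossed belt: β = asin((r1+r2)/C) = asin(6/81) = 4.2480°
wrap1 = wrap2 = π + 2β = 188.4960°
tangent length = C·cosβ = 80.7775
L = (r1+r2)·wrap + 2·C·cosβ = 6·3.2899 + 2·80.7775 = 181.2942

L=181.294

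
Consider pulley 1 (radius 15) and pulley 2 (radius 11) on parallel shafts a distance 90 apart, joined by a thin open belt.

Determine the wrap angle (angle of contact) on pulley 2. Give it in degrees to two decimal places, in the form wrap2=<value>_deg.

open belt: β = asin((r2−r1)/C) = asin(-4/90) = -2.5473°
wrap1 = π − 2β = 185.0946°
wrap2 = π + 2β = 174.9054°

wrap2=174.91_deg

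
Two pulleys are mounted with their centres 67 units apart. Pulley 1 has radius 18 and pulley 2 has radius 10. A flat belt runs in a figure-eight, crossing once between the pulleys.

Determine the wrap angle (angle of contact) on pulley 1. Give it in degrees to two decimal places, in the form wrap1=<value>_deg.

wrap1=229.41_deg

crossed belt: β = asin((r1+r2)/C) = asin(28/67) = 24.7027°
wrap1 = wrap2 = π + 2β = 229.4055°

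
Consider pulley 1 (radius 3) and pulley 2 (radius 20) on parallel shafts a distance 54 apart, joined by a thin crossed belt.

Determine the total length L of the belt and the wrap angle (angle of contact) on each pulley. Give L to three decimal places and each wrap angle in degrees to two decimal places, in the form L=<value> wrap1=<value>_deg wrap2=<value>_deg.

L=190.210 wrap1=230.42_deg wrap2=230.42_deg

crossed belt: β = asin((r1+r2)/C) = asin(23/54) = 25.2093°
wrap1 = wrap2 = π + 2β = 230.4186°
tangent length = C·cosβ = 48.8569
L = (r1+r2)·wrap + 2·C·cosβ = 23·4.0216 + 2·48.8569 = 190.2098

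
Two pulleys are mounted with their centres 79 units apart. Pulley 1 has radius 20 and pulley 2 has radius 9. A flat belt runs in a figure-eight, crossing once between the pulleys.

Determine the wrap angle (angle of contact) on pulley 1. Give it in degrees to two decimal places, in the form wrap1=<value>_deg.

wrap1=223.07_deg

crossed belt: β = asin((r1+r2)/C) = asin(29/79) = 21.5362°
wrap1 = wrap2 = π + 2β = 223.0724°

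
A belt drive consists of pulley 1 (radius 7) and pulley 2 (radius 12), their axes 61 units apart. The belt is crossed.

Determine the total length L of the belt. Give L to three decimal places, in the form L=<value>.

crossed belt: β = asin((r1+r2)/C) = asin(19/61) = 18.1482°
wrap1 = wrap2 = π + 2β = 216.2963°
tangent length = C·cosβ = 57.9655
L = (r1+r2)·wrap + 2·C·cosβ = 19·3.7751 + 2·57.9655 = 187.6576

L=187.658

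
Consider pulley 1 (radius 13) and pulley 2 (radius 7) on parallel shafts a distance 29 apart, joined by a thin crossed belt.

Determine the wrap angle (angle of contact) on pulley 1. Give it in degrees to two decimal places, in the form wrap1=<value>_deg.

wrap1=267.21_deg

crossed belt: β = asin((r1+r2)/C) = asin(20/29) = 43.6028°
wrap1 = wrap2 = π + 2β = 267.2056°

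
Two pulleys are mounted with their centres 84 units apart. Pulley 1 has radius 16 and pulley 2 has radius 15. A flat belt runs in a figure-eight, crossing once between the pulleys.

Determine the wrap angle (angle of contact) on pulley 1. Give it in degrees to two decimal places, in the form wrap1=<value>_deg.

wrap1=223.31_deg

crossed belt: β = asin((r1+r2)/C) = asin(31/84) = 21.6569°
wrap1 = wrap2 = π + 2β = 223.3138°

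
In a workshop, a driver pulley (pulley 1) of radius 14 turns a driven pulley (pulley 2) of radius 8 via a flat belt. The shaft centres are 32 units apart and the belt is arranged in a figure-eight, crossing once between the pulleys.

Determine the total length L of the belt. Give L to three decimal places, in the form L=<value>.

crossed belt: β = asin((r1+r2)/C) = asin(22/32) = 43.4325°
wrap1 = wrap2 = π + 2β = 266.8651°
tangent length = C·cosβ = 23.2379
L = (r1+r2)·wrap + 2·C·cosβ = 22·4.6577 + 2·23.2379 = 148.9446

L=148.945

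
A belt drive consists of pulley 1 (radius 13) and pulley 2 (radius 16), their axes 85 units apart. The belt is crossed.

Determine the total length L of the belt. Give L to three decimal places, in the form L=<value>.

crossed belt: β = asin((r1+r2)/C) = asin(29/85) = 19.9486°
wrap1 = wrap2 = π + 2β = 219.8971°
tangent length = C·cosβ = 79.8999
L = (r1+r2)·wrap + 2·C·cosβ = 29·3.8379 + 2·79.8999 = 271.0998

L=271.100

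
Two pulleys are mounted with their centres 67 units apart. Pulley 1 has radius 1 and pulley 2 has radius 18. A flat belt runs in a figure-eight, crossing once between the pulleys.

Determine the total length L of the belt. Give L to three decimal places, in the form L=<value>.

L=199.115

crossed belt: β = asin((r1+r2)/C) = asin(19/67) = 16.4741°
wrap1 = wrap2 = π + 2β = 212.9482°
tangent length = C·cosβ = 64.2495
L = (r1+r2)·wrap + 2·C·cosβ = 19·3.7166 + 2·64.2495 = 199.1153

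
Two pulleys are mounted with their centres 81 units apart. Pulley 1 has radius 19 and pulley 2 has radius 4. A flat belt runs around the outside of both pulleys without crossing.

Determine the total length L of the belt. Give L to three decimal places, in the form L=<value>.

open belt: β = asin((r2−r1)/C) = asin(-15/81) = -10.6719°
wrap1 = π − 2β = 201.3439°
wrap2 = π + 2β = 158.6561°
tangent length = C·cosβ = 79.5990
L = r1·wrap1 + r2·wrap2 + 2·C·cosβ = 19·3.5141 + 4·2.7691 + 2·79.5990 = 237.0424

L=237.042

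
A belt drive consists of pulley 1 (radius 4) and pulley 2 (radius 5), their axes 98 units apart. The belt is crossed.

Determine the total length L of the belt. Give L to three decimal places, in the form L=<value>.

crossed belt: β = asin((r1+r2)/C) = asin(9/98) = 5.2693°
wrap1 = wrap2 = π + 2β = 190.5386°
tangent length = C·cosβ = 97.5859
L = (r1+r2)·wrap + 2·C·cosβ = 9·3.3255 + 2·97.5859 = 225.1014

L=225.101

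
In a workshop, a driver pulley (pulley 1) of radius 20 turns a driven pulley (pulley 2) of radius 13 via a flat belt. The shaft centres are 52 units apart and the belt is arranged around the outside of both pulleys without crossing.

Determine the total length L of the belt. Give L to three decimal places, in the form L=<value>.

open belt: β = asin((r2−r1)/C) = asin(-7/52) = -7.7364°
wrap1 = π − 2β = 195.4728°
wrap2 = π + 2β = 164.5272°
tangent length = C·cosβ = 51.5267
L = r1·wrap1 + r2·wrap2 + 2·C·cosβ = 20·3.4116 + 13·2.8715 + 2·51.5267 = 208.6163

L=208.616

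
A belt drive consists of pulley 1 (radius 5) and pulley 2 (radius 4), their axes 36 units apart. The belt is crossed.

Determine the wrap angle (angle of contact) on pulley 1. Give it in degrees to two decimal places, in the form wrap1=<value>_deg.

crossed belt: β = asin((r1+r2)/C) = asin(9/36) = 14.4775°
wrap1 = wrap2 = π + 2β = 208.9550°

wrap1=208.96_deg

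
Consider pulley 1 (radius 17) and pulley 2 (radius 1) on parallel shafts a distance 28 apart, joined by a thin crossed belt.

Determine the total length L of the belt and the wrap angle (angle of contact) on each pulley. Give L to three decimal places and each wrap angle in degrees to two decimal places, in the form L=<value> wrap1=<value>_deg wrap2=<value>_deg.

crossed belt: β = asin((r1+r2)/C) = asin(18/28) = 40.0052°
wrap1 = wrap2 = π + 2β = 260.0104°
tangent length = C·cosβ = 21.4476
L = (r1+r2)·wrap + 2·C·cosβ = 18·4.5380 + 2·21.4476 = 124.5799

L=124.580 wrap1=260.01_deg wrap2=260.01_deg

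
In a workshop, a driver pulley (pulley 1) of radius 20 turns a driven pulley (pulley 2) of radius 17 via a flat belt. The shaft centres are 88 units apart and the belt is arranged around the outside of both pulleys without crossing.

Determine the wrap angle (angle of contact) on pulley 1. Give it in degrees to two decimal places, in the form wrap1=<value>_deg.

wrap1=183.91_deg

open belt: β = asin((r2−r1)/C) = asin(-3/88) = -1.9536°
wrap1 = π − 2β = 183.9073°
wrap2 = π + 2β = 176.0927°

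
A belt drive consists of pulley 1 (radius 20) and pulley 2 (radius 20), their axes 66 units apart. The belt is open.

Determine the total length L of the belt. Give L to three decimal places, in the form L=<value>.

open belt: β = asin((r2−r1)/C) = asin(0/66) = 0.0000°
wrap1 = π − 2β = 180.0000°
wrap2 = π + 2β = 180.0000°
tangent length = C·cosβ = 66.0000
L = r1·wrap1 + r2·wrap2 + 2·C·cosβ = 20·3.1416 + 20·3.1416 + 2·66.0000 = 257.6637

L=257.664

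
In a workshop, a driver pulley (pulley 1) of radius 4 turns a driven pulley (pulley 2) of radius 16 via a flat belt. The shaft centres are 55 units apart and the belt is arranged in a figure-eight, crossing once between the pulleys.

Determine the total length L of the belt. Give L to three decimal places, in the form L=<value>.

L=180.188

crossed belt: β = asin((r1+r2)/C) = asin(20/55) = 21.3237°
wrap1 = wrap2 = π + 2β = 222.6474°
tangent length = C·cosβ = 51.2348
L = (r1+r2)·wrap + 2·C·cosβ = 20·3.8859 + 2·51.2348 = 180.1881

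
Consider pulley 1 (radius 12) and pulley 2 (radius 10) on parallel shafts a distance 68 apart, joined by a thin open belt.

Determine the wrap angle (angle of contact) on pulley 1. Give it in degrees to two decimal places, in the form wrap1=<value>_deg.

open belt: β = asin((r2−r1)/C) = asin(-2/68) = -1.6854°
wrap1 = π − 2β = 183.3708°
wrap2 = π + 2β = 176.6292°

wrap1=183.37_deg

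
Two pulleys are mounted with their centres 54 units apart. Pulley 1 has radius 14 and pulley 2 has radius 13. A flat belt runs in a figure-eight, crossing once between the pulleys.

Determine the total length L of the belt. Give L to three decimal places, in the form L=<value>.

crossed belt: β = asin((r1+r2)/C) = asin(27/54) = 30.0000°
wrap1 = wrap2 = π + 2β = 240.0000°
tangent length = C·cosβ = 46.7654
L = (r1+r2)·wrap + 2·C·cosβ = 27·4.1888 + 2·46.7654 = 206.6281

L=206.628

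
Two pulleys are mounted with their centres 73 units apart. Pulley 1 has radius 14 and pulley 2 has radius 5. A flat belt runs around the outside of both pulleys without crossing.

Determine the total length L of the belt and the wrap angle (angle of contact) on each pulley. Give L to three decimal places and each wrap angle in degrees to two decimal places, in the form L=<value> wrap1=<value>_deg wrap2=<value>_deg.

L=206.801 wrap1=194.16_deg wrap2=165.84_deg

open belt: β = asin((r2−r1)/C) = asin(-9/73) = -7.0819°
wrap1 = π − 2β = 194.1638°
wrap2 = π + 2β = 165.8362°
tangent length = C·cosβ = 72.4431
L = r1·wrap1 + r2·wrap2 + 2·C·cosβ = 14·3.3888 + 5·2.8944 + 2·72.4431 = 206.8013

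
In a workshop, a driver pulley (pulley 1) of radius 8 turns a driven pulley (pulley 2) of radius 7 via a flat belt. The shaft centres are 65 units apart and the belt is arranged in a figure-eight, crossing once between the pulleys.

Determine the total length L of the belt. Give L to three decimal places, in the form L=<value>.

crossed belt: β = asin((r1+r2)/C) = asin(15/65) = 13.3424°
wrap1 = wrap2 = π + 2β = 206.6847°
tangent length = C·cosβ = 63.2456
L = (r1+r2)·wrap + 2·C·cosβ = 15·3.6073 + 2·63.2456 = 180.6010

L=180.601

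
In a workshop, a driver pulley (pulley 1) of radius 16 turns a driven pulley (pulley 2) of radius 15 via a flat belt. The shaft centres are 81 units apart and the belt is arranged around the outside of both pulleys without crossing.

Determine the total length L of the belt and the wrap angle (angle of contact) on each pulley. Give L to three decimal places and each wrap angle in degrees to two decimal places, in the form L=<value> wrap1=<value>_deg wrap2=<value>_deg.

open belt: β = asin((r2−r1)/C) = asin(-1/81) = -0.7074°
wrap1 = π − 2β = 181.4147°
wrap2 = π + 2β = 178.5853°
tangent length = C·cosβ = 80.9938
L = r1·wrap1 + r2·wrap2 + 2·C·cosβ = 16·3.1663 + 15·3.1169 + 2·80.9938 = 259.4017

L=259.402 wrap1=181.41_deg wrap2=178.59_deg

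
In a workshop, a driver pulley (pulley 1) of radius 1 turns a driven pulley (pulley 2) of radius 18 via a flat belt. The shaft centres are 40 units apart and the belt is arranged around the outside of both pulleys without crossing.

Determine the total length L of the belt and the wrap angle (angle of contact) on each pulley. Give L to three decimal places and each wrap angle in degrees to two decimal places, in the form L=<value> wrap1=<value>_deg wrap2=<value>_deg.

open belt: β = asin((r2−r1)/C) = asin(17/40) = 25.1507°
wrap1 = π − 2β = 129.6987°
wrap2 = π + 2β = 230.3013°
tangent length = C·cosβ = 36.2077
L = r1·wrap1 + r2·wrap2 + 2·C·cosβ = 1·2.2637 + 18·4.0195 + 2·36.2077 = 147.0304

L=147.030 wrap1=129.70_deg wrap2=230.30_deg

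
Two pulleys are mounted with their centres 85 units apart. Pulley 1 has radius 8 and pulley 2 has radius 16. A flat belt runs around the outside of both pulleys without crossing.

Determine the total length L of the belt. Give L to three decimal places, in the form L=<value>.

L=246.152

open belt: β = asin((r2−r1)/C) = asin(8/85) = 5.4005°
wrap1 = π − 2β = 169.1989°
wrap2 = π + 2β = 190.8011°
tangent length = C·cosβ = 84.6227
L = r1·wrap1 + r2·wrap2 + 2·C·cosβ = 8·2.9531 + 16·3.3301 + 2·84.6227 = 246.1517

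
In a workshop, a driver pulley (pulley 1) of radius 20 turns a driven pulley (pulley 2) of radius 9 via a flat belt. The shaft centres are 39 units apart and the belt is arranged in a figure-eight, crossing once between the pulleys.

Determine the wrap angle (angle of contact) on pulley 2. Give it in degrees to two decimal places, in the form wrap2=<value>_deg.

crossed belt: β = asin((r1+r2)/C) = asin(29/39) = 48.0381°
wrap1 = wrap2 = π + 2β = 276.0762°

wrap2=276.08_deg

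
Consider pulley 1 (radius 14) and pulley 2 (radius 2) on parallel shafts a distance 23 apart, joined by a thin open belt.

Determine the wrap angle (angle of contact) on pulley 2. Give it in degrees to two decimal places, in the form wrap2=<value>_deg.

wrap2=117.10_deg

open belt: β = asin((r2−r1)/C) = asin(-12/23) = -31.4490°
wrap1 = π − 2β = 242.8980°
wrap2 = π + 2β = 117.1020°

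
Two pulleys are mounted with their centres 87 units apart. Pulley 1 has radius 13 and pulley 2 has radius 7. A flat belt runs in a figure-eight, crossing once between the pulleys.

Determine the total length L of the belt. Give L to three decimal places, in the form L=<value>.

crossed belt: β = asin((r1+r2)/C) = asin(20/87) = 13.2903°
wrap1 = wrap2 = π + 2β = 206.5806°
tangent length = C·cosβ = 84.6699
L = (r1+r2)·wrap + 2·C·cosβ = 20·3.6055 + 2·84.6699 = 241.4501

L=241.450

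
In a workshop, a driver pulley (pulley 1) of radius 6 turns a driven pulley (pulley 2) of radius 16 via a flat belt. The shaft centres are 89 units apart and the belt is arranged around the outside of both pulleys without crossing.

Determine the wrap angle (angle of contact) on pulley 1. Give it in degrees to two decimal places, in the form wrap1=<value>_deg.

wrap1=167.10_deg

open belt: β = asin((r2−r1)/C) = asin(10/89) = 6.4514°
wrap1 = π − 2β = 167.0973°
wrap2 = π + 2β = 192.9027°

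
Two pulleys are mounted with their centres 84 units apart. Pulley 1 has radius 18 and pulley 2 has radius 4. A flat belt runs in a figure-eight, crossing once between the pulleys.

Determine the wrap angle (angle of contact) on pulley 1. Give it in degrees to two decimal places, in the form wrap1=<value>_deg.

crossed belt: β = asin((r1+r2)/C) = asin(22/84) = 15.1831°
wrap1 = wrap2 = π + 2β = 210.3662°

wrap1=210.37_deg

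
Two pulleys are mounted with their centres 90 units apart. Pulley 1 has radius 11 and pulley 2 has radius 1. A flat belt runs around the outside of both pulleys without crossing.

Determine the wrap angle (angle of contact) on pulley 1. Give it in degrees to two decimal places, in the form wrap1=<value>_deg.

wrap1=192.76_deg

open belt: β = asin((r2−r1)/C) = asin(-10/90) = -6.3794°
wrap1 = π − 2β = 192.7587°
wrap2 = π + 2β = 167.2413°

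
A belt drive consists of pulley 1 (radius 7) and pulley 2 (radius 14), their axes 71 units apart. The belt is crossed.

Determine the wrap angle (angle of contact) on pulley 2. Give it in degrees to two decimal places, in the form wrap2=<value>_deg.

crossed belt: β = asin((r1+r2)/C) = asin(21/71) = 17.2040°
wrap1 = wrap2 = π + 2β = 214.4080°

wrap2=214.41_deg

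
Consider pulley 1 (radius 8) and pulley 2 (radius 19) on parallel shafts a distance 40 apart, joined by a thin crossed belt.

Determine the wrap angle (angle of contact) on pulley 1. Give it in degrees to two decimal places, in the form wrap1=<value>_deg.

crossed belt: β = asin((r1+r2)/C) = asin(27/40) = 42.4542°
wrap1 = wrap2 = π + 2β = 264.9083°

wrap1=264.91_deg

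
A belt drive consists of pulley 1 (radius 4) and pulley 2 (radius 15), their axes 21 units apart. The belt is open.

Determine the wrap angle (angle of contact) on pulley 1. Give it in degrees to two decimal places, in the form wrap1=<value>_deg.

open belt: β = asin((r2−r1)/C) = asin(11/21) = 31.5881°
wrap1 = π − 2β = 116.8237°
wrap2 = π + 2β = 243.1763°

wrap1=116.82_deg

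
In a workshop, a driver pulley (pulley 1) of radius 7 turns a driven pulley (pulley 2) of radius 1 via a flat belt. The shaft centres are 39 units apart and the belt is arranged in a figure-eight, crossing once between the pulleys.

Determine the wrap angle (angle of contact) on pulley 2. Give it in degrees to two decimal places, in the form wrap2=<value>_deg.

wrap2=203.67_deg

crossed belt: β = asin((r1+r2)/C) = asin(8/39) = 11.8370°
wrap1 = wrap2 = π + 2β = 203.6740°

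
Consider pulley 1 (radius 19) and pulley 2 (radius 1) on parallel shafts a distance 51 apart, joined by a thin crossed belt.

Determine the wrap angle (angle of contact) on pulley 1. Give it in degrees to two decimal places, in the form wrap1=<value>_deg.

crossed belt: β = asin((r1+r2)/C) = asin(20/51) = 23.0888°
wrap1 = wrap2 = π + 2β = 226.1775°

wrap1=226.18_deg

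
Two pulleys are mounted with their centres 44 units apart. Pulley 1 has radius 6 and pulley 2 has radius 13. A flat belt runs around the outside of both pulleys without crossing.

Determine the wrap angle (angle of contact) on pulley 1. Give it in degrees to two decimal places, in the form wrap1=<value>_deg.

wrap1=161.69_deg

open belt: β = asin((r2−r1)/C) = asin(7/44) = 9.1541°
wrap1 = π − 2β = 161.6917°
wrap2 = π + 2β = 198.3083°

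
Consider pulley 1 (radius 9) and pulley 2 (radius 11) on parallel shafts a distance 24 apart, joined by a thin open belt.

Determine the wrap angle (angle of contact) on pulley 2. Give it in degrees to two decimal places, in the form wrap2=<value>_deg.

open belt: β = asin((r2−r1)/C) = asin(2/24) = 4.7802°
wrap1 = π − 2β = 170.4396°
wrap2 = π + 2β = 189.5604°

wrap2=189.56_deg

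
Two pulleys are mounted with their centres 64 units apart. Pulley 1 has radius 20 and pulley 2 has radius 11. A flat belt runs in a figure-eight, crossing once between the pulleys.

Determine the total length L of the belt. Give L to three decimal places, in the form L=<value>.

crossed belt: β = asin((r1+r2)/C) = asin(31/64) = 28.9715°
wrap1 = wrap2 = π + 2β = 237.9431°
tangent length = C·cosβ = 55.9911
L = (r1+r2)·wrap + 2·C·cosβ = 31·4.1529 + 2·55.9911 = 240.7217

L=240.722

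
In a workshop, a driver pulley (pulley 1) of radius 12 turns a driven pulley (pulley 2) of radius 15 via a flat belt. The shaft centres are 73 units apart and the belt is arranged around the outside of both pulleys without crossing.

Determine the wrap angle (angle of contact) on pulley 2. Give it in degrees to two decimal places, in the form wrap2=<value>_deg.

wrap2=184.71_deg

open belt: β = asin((r2−r1)/C) = asin(3/73) = 2.3553°
wrap1 = π − 2β = 175.2894°
wrap2 = π + 2β = 184.7106°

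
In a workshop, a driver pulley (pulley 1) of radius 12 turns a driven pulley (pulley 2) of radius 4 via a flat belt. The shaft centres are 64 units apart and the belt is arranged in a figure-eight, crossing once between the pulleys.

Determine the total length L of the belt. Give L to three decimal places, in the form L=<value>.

crossed belt: β = asin((r1+r2)/C) = asin(16/64) = 14.4775°
wrap1 = wrap2 = π + 2β = 208.9550°
tangent length = C·cosβ = 61.9677
L = (r1+r2)·wrap + 2·C·cosβ = 16·3.6470 + 2·61.9677 = 182.2867

L=182.287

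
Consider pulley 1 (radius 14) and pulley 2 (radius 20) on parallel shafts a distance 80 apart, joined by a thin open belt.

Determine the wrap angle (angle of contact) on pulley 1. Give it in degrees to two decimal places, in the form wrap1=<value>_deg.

wrap1=171.40_deg

open belt: β = asin((r2−r1)/C) = asin(6/80) = 4.3012°
wrap1 = π − 2β = 171.3976°
wrap2 = π + 2β = 188.6024°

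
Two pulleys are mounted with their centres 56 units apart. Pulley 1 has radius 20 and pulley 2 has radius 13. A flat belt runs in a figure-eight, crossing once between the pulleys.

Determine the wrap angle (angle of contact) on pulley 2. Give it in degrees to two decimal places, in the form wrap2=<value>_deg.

wrap2=252.21_deg

crossed belt: β = asin((r1+r2)/C) = asin(33/56) = 36.1063°
wrap1 = wrap2 = π + 2β = 252.2127°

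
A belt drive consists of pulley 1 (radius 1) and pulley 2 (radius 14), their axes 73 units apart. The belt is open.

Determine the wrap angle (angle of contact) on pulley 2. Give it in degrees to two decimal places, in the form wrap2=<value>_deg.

open belt: β = asin((r2−r1)/C) = asin(13/73) = 10.2581°
wrap1 = π − 2β = 159.4839°
wrap2 = π + 2β = 200.5161°

wrap2=200.52_deg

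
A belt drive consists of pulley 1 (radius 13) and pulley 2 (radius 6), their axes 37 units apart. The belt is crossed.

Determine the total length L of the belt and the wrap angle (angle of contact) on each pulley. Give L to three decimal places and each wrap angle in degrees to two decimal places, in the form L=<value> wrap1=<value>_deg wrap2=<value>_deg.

crossed belt: β = asin((r1+r2)/C) = asin(19/37) = 30.8981°
wrap1 = wrap2 = π + 2β = 241.7963°
tangent length = C·cosβ = 31.7490
L = (r1+r2)·wrap + 2·C·cosβ = 19·4.2201 + 2·31.7490 = 143.6807

L=143.681 wrap1=241.80_deg wrap2=241.80_deg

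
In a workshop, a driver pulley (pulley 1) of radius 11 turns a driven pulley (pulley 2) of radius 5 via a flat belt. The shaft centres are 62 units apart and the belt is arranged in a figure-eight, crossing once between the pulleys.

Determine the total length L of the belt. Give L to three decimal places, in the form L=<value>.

crossed belt: β = asin((r1+r2)/C) = asin(16/62) = 14.9552°
wrap1 = wrap2 = π + 2β = 209.9105°
tangent length = C·cosβ = 59.8999
L = (r1+r2)·wrap + 2·C·cosβ = 16·3.6636 + 2·59.8999 = 178.4179

L=178.418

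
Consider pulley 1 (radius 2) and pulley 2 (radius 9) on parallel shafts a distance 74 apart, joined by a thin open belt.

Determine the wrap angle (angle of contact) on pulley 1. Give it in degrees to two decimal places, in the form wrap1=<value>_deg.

wrap1=169.14_deg

open belt: β = asin((r2−r1)/C) = asin(7/74) = 5.4280°
wrap1 = π − 2β = 169.1440°
wrap2 = π + 2β = 190.8560°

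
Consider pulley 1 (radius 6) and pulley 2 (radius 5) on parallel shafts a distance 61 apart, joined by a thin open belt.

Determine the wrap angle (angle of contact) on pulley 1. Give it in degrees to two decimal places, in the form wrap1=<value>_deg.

open belt: β = asin((r2−r1)/C) = asin(-1/61) = -0.9393°
wrap1 = π − 2β = 181.8786°
wrap2 = π + 2β = 178.1214°

wrap1=181.88_deg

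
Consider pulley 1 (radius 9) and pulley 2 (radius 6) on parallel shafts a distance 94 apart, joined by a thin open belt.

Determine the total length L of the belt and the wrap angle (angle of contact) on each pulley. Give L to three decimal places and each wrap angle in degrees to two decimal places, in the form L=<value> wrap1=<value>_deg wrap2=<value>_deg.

L=235.220 wrap1=183.66_deg wrap2=176.34_deg

open belt: β = asin((r2−r1)/C) = asin(-3/94) = -1.8289°
wrap1 = π − 2β = 183.6578°
wrap2 = π + 2β = 176.3422°
tangent length = C·cosβ = 93.9521
L = r1·wrap1 + r2·wrap2 + 2·C·cosβ = 9·3.2054 + 6·3.0778 + 2·93.9521 = 235.2196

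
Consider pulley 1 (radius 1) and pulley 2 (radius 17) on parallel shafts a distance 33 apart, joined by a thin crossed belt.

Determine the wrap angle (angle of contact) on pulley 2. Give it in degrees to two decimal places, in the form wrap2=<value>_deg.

crossed belt: β = asin((r1+r2)/C) = asin(18/33) = 33.0557°
wrap1 = wrap2 = π + 2β = 246.1115°

wrap2=246.11_deg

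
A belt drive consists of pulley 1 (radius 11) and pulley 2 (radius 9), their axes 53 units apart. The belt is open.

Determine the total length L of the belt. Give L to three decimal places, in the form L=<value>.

open belt: β = asin((r2−r1)/C) = asin(-2/53) = -2.1626°
wrap1 = π − 2β = 184.3252°
wrap2 = π + 2β = 175.6748°
tangent length = C·cosβ = 52.9623
L = r1·wrap1 + r2·wrap2 + 2·C·cosβ = 11·3.2171 + 9·3.0661 + 2·52.9623 = 168.9073

L=168.907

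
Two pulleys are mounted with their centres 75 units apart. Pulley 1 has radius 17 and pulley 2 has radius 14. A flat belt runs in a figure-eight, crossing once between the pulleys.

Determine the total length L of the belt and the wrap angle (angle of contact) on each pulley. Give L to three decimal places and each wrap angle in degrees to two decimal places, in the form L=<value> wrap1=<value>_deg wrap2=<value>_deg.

crossed belt: β = asin((r1+r2)/C) = asin(31/75) = 24.4144°
wrap1 = wrap2 = π + 2β = 228.8288°
tangent length = C·cosβ = 68.2935
L = (r1+r2)·wrap + 2·C·cosβ = 31·3.9938 + 2·68.2935 = 260.3953

L=260.395 wrap1=228.83_deg wrap2=228.83_deg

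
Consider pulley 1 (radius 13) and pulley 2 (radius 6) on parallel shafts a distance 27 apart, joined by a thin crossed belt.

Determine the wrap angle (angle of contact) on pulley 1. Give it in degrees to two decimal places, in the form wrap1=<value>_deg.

wrap1=269.45_deg

crossed belt: β = asin((r1+r2)/C) = asin(19/27) = 44.7249°
wrap1 = wrap2 = π + 2β = 269.4498°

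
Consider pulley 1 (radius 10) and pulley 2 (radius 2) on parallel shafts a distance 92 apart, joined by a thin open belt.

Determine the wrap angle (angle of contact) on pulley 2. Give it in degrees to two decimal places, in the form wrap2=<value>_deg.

wrap2=170.02_deg

open belt: β = asin((r2−r1)/C) = asin(-8/92) = -4.9885°
wrap1 = π − 2β = 189.9771°
wrap2 = π + 2β = 170.0229°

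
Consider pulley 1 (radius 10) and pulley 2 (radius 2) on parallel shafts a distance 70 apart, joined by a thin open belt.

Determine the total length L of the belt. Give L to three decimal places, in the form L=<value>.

open belt: β = asin((r2−r1)/C) = asin(-8/70) = -6.5624°
wrap1 = π − 2β = 193.1249°
wrap2 = π + 2β = 166.8751°
tangent length = C·cosβ = 69.5414
L = r1·wrap1 + r2·wrap2 + 2·C·cosβ = 10·3.3707 + 2·2.9125 + 2·69.5414 = 178.6144

L=178.614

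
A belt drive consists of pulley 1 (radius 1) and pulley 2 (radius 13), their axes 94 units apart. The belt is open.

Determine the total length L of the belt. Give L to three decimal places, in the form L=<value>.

L=233.516

open belt: β = asin((r2−r1)/C) = asin(12/94) = 7.3344°
wrap1 = π − 2β = 165.3313°
wrap2 = π + 2β = 194.6687°
tangent length = C·cosβ = 93.2309
L = r1·wrap1 + r2·wrap2 + 2·C·cosβ = 1·2.8856 + 13·3.3976 + 2·93.2309 = 233.5163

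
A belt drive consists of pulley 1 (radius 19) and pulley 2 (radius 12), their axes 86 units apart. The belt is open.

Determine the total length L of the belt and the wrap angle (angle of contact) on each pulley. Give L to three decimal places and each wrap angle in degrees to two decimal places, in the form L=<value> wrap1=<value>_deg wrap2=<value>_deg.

L=269.959 wrap1=189.34_deg wrap2=170.66_deg

open belt: β = asin((r2−r1)/C) = asin(-7/86) = -4.6688°
wrap1 = π − 2β = 189.3375°
wrap2 = π + 2β = 170.6625°
tangent length = C·cosβ = 85.7146
L = r1·wrap1 + r2·wrap2 + 2·C·cosβ = 19·3.3046 + 12·2.9786 + 2·85.7146 = 269.9595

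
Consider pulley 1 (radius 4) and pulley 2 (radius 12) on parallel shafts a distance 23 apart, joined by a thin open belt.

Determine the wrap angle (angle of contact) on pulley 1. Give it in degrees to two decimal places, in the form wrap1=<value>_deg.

wrap1=139.29_deg

open belt: β = asin((r2−r1)/C) = asin(8/23) = 20.3544°
wrap1 = π − 2β = 139.2912°
wrap2 = π + 2β = 220.7088°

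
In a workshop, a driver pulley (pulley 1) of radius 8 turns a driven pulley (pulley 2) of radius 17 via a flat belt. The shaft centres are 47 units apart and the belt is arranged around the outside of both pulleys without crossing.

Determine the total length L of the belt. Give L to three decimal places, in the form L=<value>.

open belt: β = asin((r2−r1)/C) = asin(9/47) = 11.0397°
wrap1 = π − 2β = 157.9206°
wrap2 = π + 2β = 202.0794°
tangent length = C·cosβ = 46.1303
L = r1·wrap1 + r2·wrap2 + 2·C·cosβ = 8·2.7562 + 17·3.5270 + 2·46.1303 = 174.2685

L=174.269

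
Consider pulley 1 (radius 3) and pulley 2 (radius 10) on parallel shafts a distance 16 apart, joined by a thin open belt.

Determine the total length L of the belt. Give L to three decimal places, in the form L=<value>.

open belt: β = asin((r2−r1)/C) = asin(7/16) = 25.9445°
wrap1 = π − 2β = 128.1110°
wrap2 = π + 2β = 231.8890°
tangent length = C·cosβ = 14.3875
L = r1·wrap1 + r2·wrap2 + 2·C·cosβ = 3·2.2360 + 10·4.0472 + 2·14.3875 = 75.9551

L=75.955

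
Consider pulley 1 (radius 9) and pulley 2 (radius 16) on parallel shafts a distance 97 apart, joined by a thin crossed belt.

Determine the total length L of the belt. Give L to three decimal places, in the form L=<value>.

crossed belt: β = asin((r1+r2)/C) = asin(25/97) = 14.9355°
wrap1 = wrap2 = π + 2β = 209.8711°
tangent length = C·cosβ = 93.7230
L = (r1+r2)·wrap + 2·C·cosβ = 25·3.6629 + 2·93.7230 = 279.0195

L=279.020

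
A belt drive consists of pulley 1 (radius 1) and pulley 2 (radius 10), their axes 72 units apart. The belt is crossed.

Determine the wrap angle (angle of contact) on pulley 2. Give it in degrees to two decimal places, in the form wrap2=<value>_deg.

wrap2=197.58_deg

crossed belt: β = asin((r1+r2)/C) = asin(11/72) = 8.7879°
wrap1 = wrap2 = π + 2β = 197.5759°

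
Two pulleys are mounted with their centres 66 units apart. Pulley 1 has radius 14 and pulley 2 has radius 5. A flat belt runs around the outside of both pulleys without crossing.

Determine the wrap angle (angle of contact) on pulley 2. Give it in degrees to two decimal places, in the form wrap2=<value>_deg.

open belt: β = asin((r2−r1)/C) = asin(-9/66) = -7.8375°
wrap1 = π − 2β = 195.6750°
wrap2 = π + 2β = 164.3250°

wrap2=164.33_deg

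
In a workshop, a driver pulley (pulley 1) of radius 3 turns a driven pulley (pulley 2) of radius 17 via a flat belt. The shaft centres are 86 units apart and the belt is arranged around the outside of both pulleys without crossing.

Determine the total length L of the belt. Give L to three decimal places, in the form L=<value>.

L=237.116

open belt: β = asin((r2−r1)/C) = asin(14/86) = 9.3689°
wrap1 = π − 2β = 161.2622°
wrap2 = π + 2β = 198.7378°
tangent length = C·cosβ = 84.8528
L = r1·wrap1 + r2·wrap2 + 2·C·cosβ = 3·2.8146 + 17·3.4686 + 2·84.8528 = 237.1160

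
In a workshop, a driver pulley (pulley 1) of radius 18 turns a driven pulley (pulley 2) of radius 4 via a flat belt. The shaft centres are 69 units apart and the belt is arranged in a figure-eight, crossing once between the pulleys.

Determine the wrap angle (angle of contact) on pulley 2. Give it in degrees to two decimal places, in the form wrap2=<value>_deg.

wrap2=217.19_deg

crossed belt: β = asin((r1+r2)/C) = asin(22/69) = 18.5928°
wrap1 = wrap2 = π + 2β = 217.1856°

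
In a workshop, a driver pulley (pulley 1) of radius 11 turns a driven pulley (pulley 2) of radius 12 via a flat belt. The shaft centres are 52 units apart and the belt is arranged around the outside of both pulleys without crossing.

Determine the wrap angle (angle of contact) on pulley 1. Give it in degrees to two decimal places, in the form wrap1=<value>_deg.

wrap1=177.80_deg

open belt: β = asin((r2−r1)/C) = asin(1/52) = 1.1019°
wrap1 = π − 2β = 177.7962°
wrap2 = π + 2β = 182.2038°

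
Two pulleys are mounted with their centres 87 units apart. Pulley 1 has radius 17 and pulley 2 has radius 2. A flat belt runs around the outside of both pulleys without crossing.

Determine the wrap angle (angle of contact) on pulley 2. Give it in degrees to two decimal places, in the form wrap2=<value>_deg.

open belt: β = asin((r2−r1)/C) = asin(-15/87) = -9.9282°
wrap1 = π − 2β = 199.8564°
wrap2 = π + 2β = 160.1436°

wrap2=160.14_deg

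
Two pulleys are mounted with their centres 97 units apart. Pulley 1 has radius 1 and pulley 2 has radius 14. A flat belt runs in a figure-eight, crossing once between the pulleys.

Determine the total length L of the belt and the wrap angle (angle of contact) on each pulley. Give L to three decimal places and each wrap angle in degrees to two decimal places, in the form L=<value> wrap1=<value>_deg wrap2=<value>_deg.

crossed belt: β = asin((r1+r2)/C) = asin(15/97) = 8.8959°
wrap1 = wrap2 = π + 2β = 197.7917°
tangent length = C·cosβ = 95.8332
L = (r1+r2)·wrap + 2·C·cosβ = 15·3.4521 + 2·95.8332 = 243.4481

L=243.448 wrap1=197.79_deg wrap2=197.79_deg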